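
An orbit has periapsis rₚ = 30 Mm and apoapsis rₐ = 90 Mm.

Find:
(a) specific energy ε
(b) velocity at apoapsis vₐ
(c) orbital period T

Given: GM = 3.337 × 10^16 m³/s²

Convert to SI: rₚ = 30 Mm = 3e+07 m; rₐ = 90 Mm = 9e+07 m.
(a) With a = (rₚ + rₐ)/2 = 6e+07 m, ε = −GM/(2a) = −3.337e+16/(2 · 6e+07) J/kg ≈ -2.781e+08 J/kg
(b) With a = (rₚ + rₐ)/2 = 6e+07 m, vₐ = √(GM (2/rₐ − 1/a)) = √(3.337e+16 · (2/9e+07 − 1/6e+07)) m/s ≈ 1.362e+04 m/s
(c) With a = (rₚ + rₐ)/2 = 6e+07 m, T = 2π √(a³/GM) = 2π √((6e+07)³/3.337e+16) s ≈ 1.599e+04 s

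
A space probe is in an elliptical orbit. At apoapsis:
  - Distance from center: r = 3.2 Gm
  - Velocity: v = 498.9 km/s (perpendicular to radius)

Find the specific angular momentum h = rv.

Convert to SI: r = 3.2 Gm = 3.2e+09 m; v = 498.9 km/s = 498900 m/s.
With v perpendicular to r, h = r · v.
h = 3.2e+09 · 498900 m²/s ≈ 1.596e+15 m²/s.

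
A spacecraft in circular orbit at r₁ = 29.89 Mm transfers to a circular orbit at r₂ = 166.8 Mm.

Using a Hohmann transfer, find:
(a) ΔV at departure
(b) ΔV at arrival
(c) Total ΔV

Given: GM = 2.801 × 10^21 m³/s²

Convert to SI: r₁ = 29.89 Mm = 2.989e+07 m; r₂ = 166.8 Mm = 1.668e+08 m.
Transfer semi-major axis: a_t = (r₁ + r₂)/2 = (2.989e+07 + 1.668e+08)/2 = 9.8345e+07 m.
Circular speeds: v₁ = √(GM/r₁) = 9.68041e+06 m/s, v₂ = √(GM/r₂) = 4.09787e+06 m/s.
Transfer speeds (vis-viva v² = GM(2/r − 1/a_t)): v₁ᵗ = 1.26071e+07 m/s, v₂ᵗ = 2.25915e+06 m/s.
(a) ΔV₁ = |v₁ᵗ − v₁| ≈ 2.927e+06 m/s = 2927 km/s.
(b) ΔV₂ = |v₂ − v₂ᵗ| ≈ 1.839e+06 m/s = 1839 km/s.
(c) ΔV_total = ΔV₁ + ΔV₂ ≈ 4.765e+06 m/s = 4765 km/s.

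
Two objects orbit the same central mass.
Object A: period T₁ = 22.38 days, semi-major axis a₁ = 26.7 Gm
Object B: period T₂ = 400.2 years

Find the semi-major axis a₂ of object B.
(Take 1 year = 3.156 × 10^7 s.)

Convert to SI: T₁ = 22.38 days = 1.93363e+06 s; a₁ = 26.7 Gm = 2.67e+10 m; T₂ = 400.2 years = 1.26303e+10 s.
Kepler's third law: (T₁/T₂)² = (a₁/a₂)³ ⇒ a₂ = a₁ · (T₂/T₁)^(2/3).
T₂/T₁ = 1.26303e+10 / 1.93363e+06 = 6531.91.
a₂ = 2.67e+10 · (6531.91)^(2/3) m ≈ 9.33e+12 m = 9.33 Tm.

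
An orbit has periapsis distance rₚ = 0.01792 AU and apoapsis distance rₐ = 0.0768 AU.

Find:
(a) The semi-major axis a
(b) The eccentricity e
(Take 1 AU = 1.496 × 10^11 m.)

Convert to SI: rₚ = 0.01792 AU = 2.68083e+09 m; rₐ = 0.0768 AU = 1.14893e+10 m.
(a) a = (rₚ + rₐ) / 2 = (2.68083e+09 + 1.14893e+10) / 2 ≈ 7.085e+09 m = 0.04736 AU.
(b) e = (rₐ − rₚ) / (rₐ + rₚ) = (1.14893e+10 − 2.68083e+09) / (1.14893e+10 + 2.68083e+09) ≈ 0.6216.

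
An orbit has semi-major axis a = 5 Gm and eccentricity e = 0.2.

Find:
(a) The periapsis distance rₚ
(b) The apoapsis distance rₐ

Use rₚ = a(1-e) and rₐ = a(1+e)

Convert to SI: a = 5 Gm = 5e+09 m.
(a) rₚ = a(1 − e) = 5e+09 · (1 − 0.2) = 5e+09 · 0.8 ≈ 4e+09 m = 4 Gm.
(b) rₐ = a(1 + e) = 5e+09 · (1 + 0.2) = 5e+09 · 1.2 ≈ 6e+09 m = 6 Gm.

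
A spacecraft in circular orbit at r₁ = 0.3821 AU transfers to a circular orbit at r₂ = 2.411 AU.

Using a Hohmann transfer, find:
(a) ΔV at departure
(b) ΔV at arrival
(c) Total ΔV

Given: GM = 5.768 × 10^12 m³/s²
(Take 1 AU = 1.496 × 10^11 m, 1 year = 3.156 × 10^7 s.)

Convert to SI: r₁ = 0.3821 AU = 5.71622e+10 m; r₂ = 2.411 AU = 3.60686e+11 m.
Transfer semi-major axis: a_t = (r₁ + r₂)/2 = (5.71622e+10 + 3.60686e+11)/2 = 2.08924e+11 m.
Circular speeds: v₁ = √(GM/r₁) = 10.0452 m/s, v₂ = √(GM/r₂) = 3.99897 m/s.
Transfer speeds (vis-viva v² = GM(2/r − 1/a_t)): v₁ᵗ = 13.1986 m/s, v₂ᵗ = 2.09174 m/s.
(a) ΔV₁ = |v₁ᵗ − v₁| ≈ 3.153 m/s = 0.0006653 AU/year.
(b) ΔV₂ = |v₂ − v₂ᵗ| ≈ 1.907 m/s = 0.0004024 AU/year.
(c) ΔV_total = ΔV₁ + ΔV₂ ≈ 5.061 m/s = 0.001068 AU/year.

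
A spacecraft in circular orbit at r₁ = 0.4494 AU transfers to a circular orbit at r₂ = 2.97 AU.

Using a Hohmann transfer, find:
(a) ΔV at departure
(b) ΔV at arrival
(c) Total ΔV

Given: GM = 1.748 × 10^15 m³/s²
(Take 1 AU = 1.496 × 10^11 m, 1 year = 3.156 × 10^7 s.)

Convert to SI: r₁ = 0.4494 AU = 6.72302e+10 m; r₂ = 2.97 AU = 4.44312e+11 m.
Transfer semi-major axis: a_t = (r₁ + r₂)/2 = (6.72302e+10 + 4.44312e+11)/2 = 2.55771e+11 m.
Circular speeds: v₁ = √(GM/r₁) = 161.246 m/s, v₂ = √(GM/r₂) = 62.723 m/s.
Transfer speeds (vis-viva v² = GM(2/r − 1/a_t)): v₁ᵗ = 212.523 m/s, v₂ᵗ = 32.1576 m/s.
(a) ΔV₁ = |v₁ᵗ − v₁| ≈ 51.28 m/s = 0.01082 AU/year.
(b) ΔV₂ = |v₂ − v₂ᵗ| ≈ 30.57 m/s = 0.006448 AU/year.
(c) ΔV_total = ΔV₁ + ΔV₂ ≈ 81.84 m/s = 0.01727 AU/year.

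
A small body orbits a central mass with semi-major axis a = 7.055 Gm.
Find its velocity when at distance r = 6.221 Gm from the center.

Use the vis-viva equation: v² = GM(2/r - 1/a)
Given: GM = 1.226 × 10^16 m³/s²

Convert to SI: a = 7.055 Gm = 7.055e+09 m; r = 6.221 Gm = 6.221e+09 m.
Vis-viva: v = √(GM · (2/r − 1/a)).
2/r − 1/a = 2/6.221e+09 − 1/7.055e+09 = 1.79748e-10 m⁻¹.
v = √(1.226e+16 · 1.79748e-10) m/s ≈ 1484 m/s = 1.484 km/s.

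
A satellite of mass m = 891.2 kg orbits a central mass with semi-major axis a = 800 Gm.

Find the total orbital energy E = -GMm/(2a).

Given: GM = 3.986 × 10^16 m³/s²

Convert to SI: a = 800 Gm = 8e+11 m.
E = −GMm / (2a).
E = −3.986e+16 · 891.2 / (2 · 8e+11) J ≈ -2.22e+07 J = -22.2 MJ.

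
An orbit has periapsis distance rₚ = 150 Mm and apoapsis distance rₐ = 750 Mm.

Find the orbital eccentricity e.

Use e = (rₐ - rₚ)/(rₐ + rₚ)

Convert to SI: rₚ = 150 Mm = 1.5e+08 m; rₐ = 750 Mm = 7.5e+08 m.
e = (rₐ − rₚ) / (rₐ + rₚ).
e = (7.5e+08 − 1.5e+08) / (7.5e+08 + 1.5e+08) = 6e+08 / 9e+08 ≈ 0.6667.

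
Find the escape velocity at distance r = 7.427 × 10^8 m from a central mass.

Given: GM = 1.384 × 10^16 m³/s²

Escape velocity comes from setting total energy to zero: ½v² − GM/r = 0 ⇒ v_esc = √(2GM / r).
v_esc = √(2 · 1.384e+16 / 7.427e+08) m/s ≈ 6105 m/s = 6.105 km/s.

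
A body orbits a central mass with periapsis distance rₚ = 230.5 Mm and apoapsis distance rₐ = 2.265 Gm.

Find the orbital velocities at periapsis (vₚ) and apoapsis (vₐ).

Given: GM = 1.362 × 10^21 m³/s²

Convert to SI: rₚ = 230.5 Mm = 2.305e+08 m; rₐ = 2.265 Gm = 2.265e+09 m.
Use the vis-viva equation v² = GM(2/r − 1/a) with a = (rₚ + rₐ)/2 = (2.305e+08 + 2.265e+09)/2 = 1.24775e+09 m.
vₚ = √(GM · (2/rₚ − 1/a)) = √(1.362e+21 · (2/2.305e+08 − 1/1.24775e+09)) m/s ≈ 3.275e+06 m/s = 3275 km/s.
vₐ = √(GM · (2/rₐ − 1/a)) = √(1.362e+21 · (2/2.265e+09 − 1/1.24775e+09)) m/s ≈ 3.333e+05 m/s = 333.3 km/s.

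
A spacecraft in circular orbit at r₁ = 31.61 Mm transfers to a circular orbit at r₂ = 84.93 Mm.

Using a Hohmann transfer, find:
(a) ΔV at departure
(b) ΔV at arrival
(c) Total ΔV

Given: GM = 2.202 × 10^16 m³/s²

Convert to SI: r₁ = 31.61 Mm = 3.161e+07 m; r₂ = 84.93 Mm = 8.493e+07 m.
Transfer semi-major axis: a_t = (r₁ + r₂)/2 = (3.161e+07 + 8.493e+07)/2 = 5.827e+07 m.
Circular speeds: v₁ = √(GM/r₁) = 26393.5 m/s, v₂ = √(GM/r₂) = 16101.9 m/s.
Transfer speeds (vis-viva v² = GM(2/r − 1/a_t)): v₁ᵗ = 31864.3 m/s, v₂ᵗ = 11859.5 m/s.
(a) ΔV₁ = |v₁ᵗ − v₁| ≈ 5471 m/s = 5.471 km/s.
(b) ΔV₂ = |v₂ − v₂ᵗ| ≈ 4242 m/s = 4.242 km/s.
(c) ΔV_total = ΔV₁ + ΔV₂ ≈ 9713 m/s = 9.713 km/s.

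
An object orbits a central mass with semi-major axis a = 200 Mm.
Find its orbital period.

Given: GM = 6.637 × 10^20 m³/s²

Convert to SI: a = 200 Mm = 2e+08 m.
Kepler's third law: T = 2π √(a³ / GM).
Substituting a = 2e+08 m and GM = 6.637e+20 m³/s²:
T = 2π √((2e+08)³ / 6.637e+20) s
T ≈ 689.8 s = 11.5 minutes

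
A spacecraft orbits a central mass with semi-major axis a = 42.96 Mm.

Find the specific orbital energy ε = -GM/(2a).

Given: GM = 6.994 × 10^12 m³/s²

Convert to SI: a = 42.96 Mm = 4.296e+07 m.
ε = −GM / (2a).
ε = −6.994e+12 / (2 · 4.296e+07) J/kg ≈ -8.14e+04 J/kg = -81.4 kJ/kg.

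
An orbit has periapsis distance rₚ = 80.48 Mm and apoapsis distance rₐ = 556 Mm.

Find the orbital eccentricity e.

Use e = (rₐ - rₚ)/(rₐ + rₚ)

Convert to SI: rₚ = 80.48 Mm = 8.048e+07 m; rₐ = 556 Mm = 5.56e+08 m.
e = (rₐ − rₚ) / (rₐ + rₚ).
e = (5.56e+08 − 8.048e+07) / (5.56e+08 + 8.048e+07) = 4.7552e+08 / 6.3648e+08 ≈ 0.7471.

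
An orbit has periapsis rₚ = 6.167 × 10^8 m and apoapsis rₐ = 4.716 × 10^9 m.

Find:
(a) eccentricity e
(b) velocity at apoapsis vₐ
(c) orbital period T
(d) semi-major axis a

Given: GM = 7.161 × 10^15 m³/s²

(a) e = (rₐ − rₚ)/(rₐ + rₚ) = (4.716e+09 − 6.167e+08)/(4.716e+09 + 6.167e+08) ≈ 0.7687
(b) With a = (rₚ + rₐ)/2 = 2.66635e+09 m, vₐ = √(GM (2/rₐ − 1/a)) = √(7.161e+15 · (2/4.716e+09 − 1/2.66635e+09)) m/s ≈ 592.6 m/s
(c) With a = (rₚ + rₐ)/2 = 2.66635e+09 m, T = 2π √(a³/GM) = 2π √((2.66635e+09)³/7.161e+15) s ≈ 1.022e+07 s
(d) a = (rₚ + rₐ)/2 = (6.167e+08 + 4.716e+09)/2 ≈ 2.666e+09 m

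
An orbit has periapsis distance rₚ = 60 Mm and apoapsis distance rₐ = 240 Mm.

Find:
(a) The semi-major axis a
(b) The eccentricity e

Convert to SI: rₚ = 60 Mm = 6e+07 m; rₐ = 240 Mm = 2.4e+08 m.
(a) a = (rₚ + rₐ) / 2 = (6e+07 + 2.4e+08) / 2 ≈ 1.5e+08 m = 150 Mm.
(b) e = (rₐ − rₚ) / (rₐ + rₚ) = (2.4e+08 − 6e+07) / (2.4e+08 + 6e+07) ≈ 0.6.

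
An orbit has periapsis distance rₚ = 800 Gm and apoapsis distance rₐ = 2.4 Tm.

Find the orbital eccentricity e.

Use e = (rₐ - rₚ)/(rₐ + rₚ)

Convert to SI: rₚ = 800 Gm = 8e+11 m; rₐ = 2.4 Tm = 2.4e+12 m.
e = (rₐ − rₚ) / (rₐ + rₚ).
e = (2.4e+12 − 8e+11) / (2.4e+12 + 8e+11) = 1.6e+12 / 3.2e+12 ≈ 0.5.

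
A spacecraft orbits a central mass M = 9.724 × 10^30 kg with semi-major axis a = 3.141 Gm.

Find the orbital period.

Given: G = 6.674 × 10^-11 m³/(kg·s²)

Convert to SI: a = 3.141 Gm = 3.141e+09 m.
GM = G · M = 6.674e-11 · 9.724e+30 = 6.4898e+20 m³/s².
Kepler's third law: T = 2π √(a³ / GM).
Substituting a = 3.141e+09 m and GM = 6.4898e+20 m³/s²:
T = 2π √((3.141e+09)³ / 6.4898e+20) s
T ≈ 4.342e+04 s = 12.06 hours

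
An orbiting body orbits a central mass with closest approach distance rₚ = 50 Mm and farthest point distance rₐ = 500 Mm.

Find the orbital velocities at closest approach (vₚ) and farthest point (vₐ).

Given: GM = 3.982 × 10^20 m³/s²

Convert to SI: rₚ = 50 Mm = 5e+07 m; rₐ = 500 Mm = 5e+08 m.
Use the vis-viva equation v² = GM(2/r − 1/a) with a = (rₚ + rₐ)/2 = (5e+07 + 5e+08)/2 = 2.75e+08 m.
vₚ = √(GM · (2/rₚ − 1/a)) = √(3.982e+20 · (2/5e+07 − 1/2.75e+08)) m/s ≈ 3.805e+06 m/s = 3805 km/s.
vₐ = √(GM · (2/rₐ − 1/a)) = √(3.982e+20 · (2/5e+08 − 1/2.75e+08)) m/s ≈ 3.805e+05 m/s = 380.5 km/s.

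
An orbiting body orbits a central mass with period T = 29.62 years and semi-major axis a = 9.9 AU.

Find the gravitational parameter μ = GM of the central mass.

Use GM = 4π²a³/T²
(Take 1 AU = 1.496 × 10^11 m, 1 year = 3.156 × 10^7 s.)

Convert to SI: T = 29.62 years = 9.34807e+08 s; a = 9.9 AU = 1.48104e+12 m.
GM = 4π² · a³ / T².
GM = 4π² · (1.48104e+12)³ / (9.34807e+08)² m³/s² ≈ 1.468e+20 m³/s² = 1.468 × 10^20 m³/s².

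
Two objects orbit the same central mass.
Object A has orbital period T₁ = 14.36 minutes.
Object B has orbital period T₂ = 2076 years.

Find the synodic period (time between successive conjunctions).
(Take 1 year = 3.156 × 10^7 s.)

Convert to SI: T₁ = 14.36 minutes = 861.6 s; T₂ = 2076 years = 6.55186e+10 s.
T_syn = |T₁ · T₂ / (T₁ − T₂)|.
T_syn = |861.6 · 6.55186e+10 / (861.6 − 6.55186e+10)| s ≈ 861.6 s = 14.36 minutes.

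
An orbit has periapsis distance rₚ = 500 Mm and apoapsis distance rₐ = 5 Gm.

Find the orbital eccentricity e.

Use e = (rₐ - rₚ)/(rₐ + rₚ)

Convert to SI: rₚ = 500 Mm = 5e+08 m; rₐ = 5 Gm = 5e+09 m.
e = (rₐ − rₚ) / (rₐ + rₚ).
e = (5e+09 − 5e+08) / (5e+09 + 5e+08) = 4.5e+09 / 5.5e+09 ≈ 0.8182.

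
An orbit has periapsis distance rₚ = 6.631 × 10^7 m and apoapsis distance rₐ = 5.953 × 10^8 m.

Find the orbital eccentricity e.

e = (rₐ − rₚ) / (rₐ + rₚ).
e = (5.953e+08 − 6.631e+07) / (5.953e+08 + 6.631e+07) = 5.2899e+08 / 6.6161e+08 ≈ 0.7995.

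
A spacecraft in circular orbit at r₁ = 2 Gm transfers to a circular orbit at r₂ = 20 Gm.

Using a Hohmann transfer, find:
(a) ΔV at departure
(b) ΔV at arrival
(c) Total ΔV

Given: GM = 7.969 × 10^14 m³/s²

Convert to SI: r₁ = 2 Gm = 2e+09 m; r₂ = 20 Gm = 2e+10 m.
Transfer semi-major axis: a_t = (r₁ + r₂)/2 = (2e+09 + 2e+10)/2 = 1.1e+10 m.
Circular speeds: v₁ = √(GM/r₁) = 631.229 m/s, v₂ = √(GM/r₂) = 199.612 m/s.
Transfer speeds (vis-viva v² = GM(2/r − 1/a_t)): v₁ᵗ = 851.149 m/s, v₂ᵗ = 85.1149 m/s.
(a) ΔV₁ = |v₁ᵗ − v₁| ≈ 219.9 m/s = 219.9 m/s.
(b) ΔV₂ = |v₂ − v₂ᵗ| ≈ 114.5 m/s = 114.5 m/s.
(c) ΔV_total = ΔV₁ + ΔV₂ ≈ 334.4 m/s = 334.4 m/s.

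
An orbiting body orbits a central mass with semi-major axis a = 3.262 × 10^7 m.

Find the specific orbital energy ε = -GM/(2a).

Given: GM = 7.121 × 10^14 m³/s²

ε = −GM / (2a).
ε = −7.121e+14 / (2 · 3.262e+07) J/kg ≈ -1.092e+07 J/kg = -10.92 MJ/kg.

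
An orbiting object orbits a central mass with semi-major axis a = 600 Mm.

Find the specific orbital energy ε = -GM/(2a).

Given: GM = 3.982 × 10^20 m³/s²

Convert to SI: a = 600 Mm = 6e+08 m.
ε = −GM / (2a).
ε = −3.982e+20 / (2 · 6e+08) J/kg ≈ -3.318e+11 J/kg = -331.8 GJ/kg.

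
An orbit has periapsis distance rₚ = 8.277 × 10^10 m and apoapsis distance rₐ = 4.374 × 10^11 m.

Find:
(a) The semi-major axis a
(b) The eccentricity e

(a) a = (rₚ + rₐ) / 2 = (8.277e+10 + 4.374e+11) / 2 ≈ 2.601e+11 m = 2.601 × 10^11 m.
(b) e = (rₐ − rₚ) / (rₐ + rₚ) = (4.374e+11 − 8.277e+10) / (4.374e+11 + 8.277e+10) ≈ 0.6818.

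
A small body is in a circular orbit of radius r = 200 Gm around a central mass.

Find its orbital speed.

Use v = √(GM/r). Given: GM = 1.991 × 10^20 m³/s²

Convert to SI: r = 200 Gm = 2e+11 m.
For a circular orbit, gravity supplies the centripetal force, so v = √(GM / r).
v = √(1.991e+20 / 2e+11) m/s ≈ 3.155e+04 m/s = 31.55 km/s.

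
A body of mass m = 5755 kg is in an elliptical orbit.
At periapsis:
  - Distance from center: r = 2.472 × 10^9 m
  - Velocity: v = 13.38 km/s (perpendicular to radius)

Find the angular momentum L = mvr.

Convert to SI: v = 13.38 km/s = 13380 m/s.
Since v is perpendicular to r, L = m · v · r.
L = 5755 · 13380 · 2.472e+09 kg·m²/s ≈ 1.903e+17 kg·m²/s.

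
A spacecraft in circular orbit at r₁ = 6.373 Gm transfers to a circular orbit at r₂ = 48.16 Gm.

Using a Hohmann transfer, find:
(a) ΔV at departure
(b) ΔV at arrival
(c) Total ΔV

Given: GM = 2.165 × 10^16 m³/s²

Convert to SI: r₁ = 6.373 Gm = 6.373e+09 m; r₂ = 48.16 Gm = 4.816e+10 m.
Transfer semi-major axis: a_t = (r₁ + r₂)/2 = (6.373e+09 + 4.816e+10)/2 = 2.72665e+10 m.
Circular speeds: v₁ = √(GM/r₁) = 1843.13 m/s, v₂ = √(GM/r₂) = 670.48 m/s.
Transfer speeds (vis-viva v² = GM(2/r − 1/a_t)): v₁ᵗ = 2449.55 m/s, v₂ᵗ = 324.148 m/s.
(a) ΔV₁ = |v₁ᵗ − v₁| ≈ 606.4 m/s = 606.4 m/s.
(b) ΔV₂ = |v₂ − v₂ᵗ| ≈ 346.3 m/s = 346.3 m/s.
(c) ΔV_total = ΔV₁ + ΔV₂ ≈ 952.7 m/s = 952.7 m/s.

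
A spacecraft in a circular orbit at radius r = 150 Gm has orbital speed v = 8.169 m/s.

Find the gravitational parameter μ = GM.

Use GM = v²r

Convert to SI: r = 150 Gm = 1.5e+11 m.
For a circular orbit v² = GM/r, so GM = v² · r.
GM = (8.169)² · 1.5e+11 m³/s² ≈ 1.001e+13 m³/s² = 1.001 × 10^13 m³/s².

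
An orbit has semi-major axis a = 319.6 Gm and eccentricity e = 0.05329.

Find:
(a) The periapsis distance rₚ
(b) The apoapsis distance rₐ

Convert to SI: a = 319.6 Gm = 3.196e+11 m.
(a) rₚ = a(1 − e) = 3.196e+11 · (1 − 0.05329) = 3.196e+11 · 0.94671 ≈ 3.026e+11 m = 302.6 Gm.
(b) rₐ = a(1 + e) = 3.196e+11 · (1 + 0.05329) = 3.196e+11 · 1.05329 ≈ 3.366e+11 m = 336.6 Gm.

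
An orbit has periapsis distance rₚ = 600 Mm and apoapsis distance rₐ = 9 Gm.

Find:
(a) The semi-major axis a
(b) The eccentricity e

Convert to SI: rₚ = 600 Mm = 6e+08 m; rₐ = 9 Gm = 9e+09 m.
(a) a = (rₚ + rₐ) / 2 = (6e+08 + 9e+09) / 2 ≈ 4.8e+09 m = 4.8 Gm.
(b) e = (rₐ − rₚ) / (rₐ + rₚ) = (9e+09 − 6e+08) / (9e+09 + 6e+08) ≈ 0.875.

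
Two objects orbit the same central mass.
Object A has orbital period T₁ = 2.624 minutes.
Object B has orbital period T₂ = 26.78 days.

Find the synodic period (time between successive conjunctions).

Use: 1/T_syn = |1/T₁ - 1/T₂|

Convert to SI: T₁ = 2.624 minutes = 157.44 s; T₂ = 26.78 days = 2.31379e+06 s.
T_syn = |T₁ · T₂ / (T₁ − T₂)|.
T_syn = |157.44 · 2.31379e+06 / (157.44 − 2.31379e+06)| s ≈ 157.5 s = 2.624 minutes.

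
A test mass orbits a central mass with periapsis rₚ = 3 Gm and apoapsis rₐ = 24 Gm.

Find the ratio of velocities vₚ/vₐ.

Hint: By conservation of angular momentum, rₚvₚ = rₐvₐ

Convert to SI: rₚ = 3 Gm = 3e+09 m; rₐ = 24 Gm = 2.4e+10 m.
Conservation of angular momentum gives rₚvₚ = rₐvₐ, so vₚ/vₐ = rₐ/rₚ.
vₚ/vₐ = 2.4e+10 / 3e+09 ≈ 8.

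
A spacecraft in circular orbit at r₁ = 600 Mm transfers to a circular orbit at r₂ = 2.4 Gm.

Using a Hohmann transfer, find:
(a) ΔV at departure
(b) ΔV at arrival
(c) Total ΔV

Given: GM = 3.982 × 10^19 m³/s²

Convert to SI: r₁ = 600 Mm = 6e+08 m; r₂ = 2.4 Gm = 2.4e+09 m.
Transfer semi-major axis: a_t = (r₁ + r₂)/2 = (6e+08 + 2.4e+09)/2 = 1.5e+09 m.
Circular speeds: v₁ = √(GM/r₁) = 257617 m/s, v₂ = √(GM/r₂) = 128809 m/s.
Transfer speeds (vis-viva v² = GM(2/r − 1/a_t)): v₁ᵗ = 325863 m/s, v₂ᵗ = 81465.7 m/s.
(a) ΔV₁ = |v₁ᵗ − v₁| ≈ 6.825e+04 m/s = 68.25 km/s.
(b) ΔV₂ = |v₂ − v₂ᵗ| ≈ 4.734e+04 m/s = 47.34 km/s.
(c) ΔV_total = ΔV₁ + ΔV₂ ≈ 1.156e+05 m/s = 115.6 km/s.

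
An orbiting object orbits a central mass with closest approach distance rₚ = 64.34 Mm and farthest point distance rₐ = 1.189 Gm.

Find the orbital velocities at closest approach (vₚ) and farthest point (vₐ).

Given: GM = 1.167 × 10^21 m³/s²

Convert to SI: rₚ = 64.34 Mm = 6.434e+07 m; rₐ = 1.189 Gm = 1.189e+09 m.
Use the vis-viva equation v² = GM(2/r − 1/a) with a = (rₚ + rₐ)/2 = (6.434e+07 + 1.189e+09)/2 = 6.2667e+08 m.
vₚ = √(GM · (2/rₚ − 1/a)) = √(1.167e+21 · (2/6.434e+07 − 1/6.2667e+08)) m/s ≈ 5.866e+06 m/s = 5866 km/s.
vₐ = √(GM · (2/rₐ − 1/a)) = √(1.167e+21 · (2/1.189e+09 − 1/6.2667e+08)) m/s ≈ 3.174e+05 m/s = 317.4 km/s.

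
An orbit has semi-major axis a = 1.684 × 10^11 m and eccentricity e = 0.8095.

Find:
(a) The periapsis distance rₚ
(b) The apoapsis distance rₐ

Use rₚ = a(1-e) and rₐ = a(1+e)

(a) rₚ = a(1 − e) = 1.684e+11 · (1 − 0.8095) = 1.684e+11 · 0.1905 ≈ 3.208e+10 m = 3.208 × 10^10 m.
(b) rₐ = a(1 + e) = 1.684e+11 · (1 + 0.8095) = 1.684e+11 · 1.8095 ≈ 3.047e+11 m = 3.047 × 10^11 m.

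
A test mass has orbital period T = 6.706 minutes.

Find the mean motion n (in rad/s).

Convert to SI: T = 6.706 minutes = 402.36 s.
n = 2π / T.
n = 2π / 402.36 s ≈ 0.01562 rad/s.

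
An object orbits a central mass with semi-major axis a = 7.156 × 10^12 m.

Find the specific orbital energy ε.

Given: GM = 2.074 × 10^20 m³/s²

ε = −GM / (2a).
ε = −2.074e+20 / (2 · 7.156e+12) J/kg ≈ -1.449e+07 J/kg = -14.49 MJ/kg.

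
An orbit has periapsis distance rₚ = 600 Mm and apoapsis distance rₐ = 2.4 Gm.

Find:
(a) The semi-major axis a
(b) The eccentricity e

Convert to SI: rₚ = 600 Mm = 6e+08 m; rₐ = 2.4 Gm = 2.4e+09 m.
(a) a = (rₚ + rₐ) / 2 = (6e+08 + 2.4e+09) / 2 ≈ 1.5e+09 m = 1.5 Gm.
(b) e = (rₐ − rₚ) / (rₐ + rₚ) = (2.4e+09 − 6e+08) / (2.4e+09 + 6e+08) ≈ 0.6.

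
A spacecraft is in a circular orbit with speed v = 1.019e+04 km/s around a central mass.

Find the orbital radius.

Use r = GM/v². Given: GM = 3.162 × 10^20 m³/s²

Convert to SI: v = 1.019e+04 km/s = 1.019e+07 m/s.
For a circular orbit, v² = GM / r, so r = GM / v².
r = 3.162e+20 / (1.019e+07)² m ≈ 3.045e+06 m = 3.045 × 10^6 m.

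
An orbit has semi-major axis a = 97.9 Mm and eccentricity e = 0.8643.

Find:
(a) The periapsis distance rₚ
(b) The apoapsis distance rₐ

Convert to SI: a = 97.9 Mm = 9.79e+07 m.
(a) rₚ = a(1 − e) = 9.79e+07 · (1 − 0.8643) = 9.79e+07 · 0.1357 ≈ 1.329e+07 m = 13.29 Mm.
(b) rₐ = a(1 + e) = 9.79e+07 · (1 + 0.8643) = 9.79e+07 · 1.8643 ≈ 1.825e+08 m = 182.5 Mm.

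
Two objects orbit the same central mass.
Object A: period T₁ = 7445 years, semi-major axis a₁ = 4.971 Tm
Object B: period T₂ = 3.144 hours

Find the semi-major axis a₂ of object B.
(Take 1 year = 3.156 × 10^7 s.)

Convert to SI: T₁ = 7445 years = 2.34964e+11 s; a₁ = 4.971 Tm = 4.971e+12 m; T₂ = 3.144 hours = 11318.4 s.
Kepler's third law: (T₁/T₂)² = (a₁/a₂)³ ⇒ a₂ = a₁ · (T₂/T₁)^(2/3).
T₂/T₁ = 11318.4 / 2.34964e+11 = 4.81707e-08.
a₂ = 4.971e+12 · (4.81707e-08)^(2/3) m ≈ 6.581e+07 m = 65.81 Mm.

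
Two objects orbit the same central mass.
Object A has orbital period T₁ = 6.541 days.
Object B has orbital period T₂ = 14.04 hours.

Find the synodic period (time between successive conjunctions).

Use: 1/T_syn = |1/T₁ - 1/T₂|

Convert to SI: T₁ = 6.541 days = 565142 s; T₂ = 14.04 hours = 50544 s.
T_syn = |T₁ · T₂ / (T₁ − T₂)|.
T_syn = |565142 · 50544 / (565142 − 50544)| s ≈ 5.551e+04 s = 15.42 hours.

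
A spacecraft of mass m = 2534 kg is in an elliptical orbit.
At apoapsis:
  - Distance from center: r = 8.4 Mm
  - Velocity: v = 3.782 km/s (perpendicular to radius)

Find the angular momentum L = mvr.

Convert to SI: r = 8.4 Mm = 8.4e+06 m; v = 3.782 km/s = 3782 m/s.
Since v is perpendicular to r, L = m · v · r.
L = 2534 · 3782 · 8.4e+06 kg·m²/s ≈ 8.05e+13 kg·m²/s.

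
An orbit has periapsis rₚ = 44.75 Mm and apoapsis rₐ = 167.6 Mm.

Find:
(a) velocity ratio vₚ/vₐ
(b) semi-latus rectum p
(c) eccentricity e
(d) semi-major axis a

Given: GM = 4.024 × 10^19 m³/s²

Convert to SI: rₚ = 44.75 Mm = 4.475e+07 m; rₐ = 167.6 Mm = 1.676e+08 m.
(a) Conservation of angular momentum (rₚvₚ = rₐvₐ) gives vₚ/vₐ = rₐ/rₚ = 1.676e+08/4.475e+07 ≈ 3.745
(b) From a = (rₚ + rₐ)/2 = 1.06175e+08 m and e = (rₐ − rₚ)/(rₐ + rₚ) = 0.578526, p = a(1 − e²) = 1.06175e+08 · (1 − (0.578526)²) ≈ 7.064e+07 m
(c) e = (rₐ − rₚ)/(rₐ + rₚ) = (1.676e+08 − 4.475e+07)/(1.676e+08 + 4.475e+07) ≈ 0.5785
(d) a = (rₚ + rₐ)/2 = (4.475e+07 + 1.676e+08)/2 ≈ 1.062e+08 m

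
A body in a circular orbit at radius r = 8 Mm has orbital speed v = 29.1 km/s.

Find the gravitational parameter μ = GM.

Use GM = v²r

Convert to SI: r = 8 Mm = 8e+06 m; v = 29.1 km/s = 29100 m/s.
For a circular orbit v² = GM/r, so GM = v² · r.
GM = (29100)² · 8e+06 m³/s² ≈ 6.774e+15 m³/s² = 6.774 × 10^15 m³/s².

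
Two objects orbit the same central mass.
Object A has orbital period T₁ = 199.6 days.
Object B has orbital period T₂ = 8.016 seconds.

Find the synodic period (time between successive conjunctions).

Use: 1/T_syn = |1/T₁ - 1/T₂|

Convert to SI: T₁ = 199.6 days = 1.72454e+07 s.
T_syn = |T₁ · T₂ / (T₁ − T₂)|.
T_syn = |1.72454e+07 · 8.016 / (1.72454e+07 − 8.016)| s ≈ 8.016 s = 8.016 seconds.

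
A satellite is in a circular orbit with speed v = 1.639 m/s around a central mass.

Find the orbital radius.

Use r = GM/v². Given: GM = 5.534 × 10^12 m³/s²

For a circular orbit, v² = GM / r, so r = GM / v².
r = 5.534e+12 / (1.639)² m ≈ 2.06e+12 m = 2.06 Tm.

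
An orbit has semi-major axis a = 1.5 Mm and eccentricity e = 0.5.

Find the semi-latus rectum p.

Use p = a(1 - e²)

Convert to SI: a = 1.5 Mm = 1.5e+06 m.
p = a (1 − e²).
p = 1.5e+06 · (1 − (0.5)²) = 1.5e+06 · 0.75 ≈ 1.125e+06 m = 1.125 Mm.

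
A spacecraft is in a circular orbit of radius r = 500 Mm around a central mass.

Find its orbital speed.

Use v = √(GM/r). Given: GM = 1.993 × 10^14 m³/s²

Convert to SI: r = 500 Mm = 5e+08 m.
For a circular orbit, gravity supplies the centripetal force, so v = √(GM / r).
v = √(1.993e+14 / 5e+08) m/s ≈ 631.3 m/s = 631.3 m/s.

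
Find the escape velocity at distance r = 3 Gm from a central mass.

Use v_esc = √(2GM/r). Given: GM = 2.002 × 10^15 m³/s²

Convert to SI: r = 3 Gm = 3e+09 m.
Escape velocity comes from setting total energy to zero: ½v² − GM/r = 0 ⇒ v_esc = √(2GM / r).
v_esc = √(2 · 2.002e+15 / 3e+09) m/s ≈ 1155 m/s = 1.155 km/s.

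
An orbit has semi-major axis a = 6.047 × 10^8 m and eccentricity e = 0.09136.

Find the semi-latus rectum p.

p = a (1 − e²).
p = 6.047e+08 · (1 − (0.09136)²) = 6.047e+08 · 0.991653 ≈ 5.997e+08 m = 5.997 × 10^8 m.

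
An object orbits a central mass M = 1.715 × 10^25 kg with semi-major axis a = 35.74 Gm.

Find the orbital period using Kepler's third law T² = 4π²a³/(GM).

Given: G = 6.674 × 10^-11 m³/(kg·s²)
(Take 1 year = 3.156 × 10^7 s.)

Convert to SI: a = 35.74 Gm = 3.574e+10 m.
GM = G · M = 6.674e-11 · 1.715e+25 = 1.14459e+15 m³/s².
Kepler's third law: T = 2π √(a³ / GM).
Substituting a = 3.574e+10 m and GM = 1.14459e+15 m³/s²:
T = 2π √((3.574e+10)³ / 1.14459e+15) s
T ≈ 1.255e+09 s = 39.76 years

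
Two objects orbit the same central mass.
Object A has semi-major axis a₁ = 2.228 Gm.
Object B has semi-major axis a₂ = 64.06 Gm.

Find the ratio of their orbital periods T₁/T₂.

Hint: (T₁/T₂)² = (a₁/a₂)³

Convert to SI: a₁ = 2.228 Gm = 2.228e+09 m; a₂ = 64.06 Gm = 6.406e+10 m.
From Kepler's third law, (T₁/T₂)² = (a₁/a₂)³, so T₁/T₂ = (a₁/a₂)^(3/2).
a₁/a₂ = 2.228e+09 / 6.406e+10 = 0.0347799.
T₁/T₂ = (0.0347799)^(3/2) ≈ 0.006486.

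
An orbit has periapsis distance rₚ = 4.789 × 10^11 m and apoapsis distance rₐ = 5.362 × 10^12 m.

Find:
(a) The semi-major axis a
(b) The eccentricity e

(a) a = (rₚ + rₐ) / 2 = (4.789e+11 + 5.362e+12) / 2 ≈ 2.92e+12 m = 2.92 × 10^12 m.
(b) e = (rₐ − rₚ) / (rₐ + rₚ) = (5.362e+12 − 4.789e+11) / (5.362e+12 + 4.789e+11) ≈ 0.836.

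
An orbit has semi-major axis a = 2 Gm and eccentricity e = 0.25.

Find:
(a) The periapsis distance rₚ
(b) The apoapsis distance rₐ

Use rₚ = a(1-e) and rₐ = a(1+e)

Convert to SI: a = 2 Gm = 2e+09 m.
(a) rₚ = a(1 − e) = 2e+09 · (1 − 0.25) = 2e+09 · 0.75 ≈ 1.5e+09 m = 1.5 Gm.
(b) rₐ = a(1 + e) = 2e+09 · (1 + 0.25) = 2e+09 · 1.25 ≈ 2.5e+09 m = 2.5 Gm.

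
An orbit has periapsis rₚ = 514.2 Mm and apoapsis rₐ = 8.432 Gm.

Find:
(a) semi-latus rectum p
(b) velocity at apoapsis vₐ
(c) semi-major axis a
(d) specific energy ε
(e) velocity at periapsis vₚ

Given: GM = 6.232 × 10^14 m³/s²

Convert to SI: rₚ = 514.2 Mm = 5.142e+08 m; rₐ = 8.432 Gm = 8.432e+09 m.
(a) From a = (rₚ + rₐ)/2 = 4.4731e+09 m and e = (rₐ − rₚ)/(rₐ + rₚ) = 0.885046, p = a(1 − e²) = 4.4731e+09 · (1 − (0.885046)²) ≈ 9.693e+08 m
(b) With a = (rₚ + rₐ)/2 = 4.4731e+09 m, vₐ = √(GM (2/rₐ − 1/a)) = √(6.232e+14 · (2/8.432e+09 − 1/4.4731e+09)) m/s ≈ 92.17 m/s
(c) a = (rₚ + rₐ)/2 = (5.142e+08 + 8.432e+09)/2 ≈ 4.473e+09 m
(d) With a = (rₚ + rₐ)/2 = 4.4731e+09 m, ε = −GM/(2a) = −6.232e+14/(2 · 4.4731e+09) J/kg ≈ -6.966e+04 J/kg
(e) With a = (rₚ + rₐ)/2 = 4.4731e+09 m, vₚ = √(GM (2/rₚ − 1/a)) = √(6.232e+14 · (2/5.142e+08 − 1/4.4731e+09)) m/s ≈ 1512 m/s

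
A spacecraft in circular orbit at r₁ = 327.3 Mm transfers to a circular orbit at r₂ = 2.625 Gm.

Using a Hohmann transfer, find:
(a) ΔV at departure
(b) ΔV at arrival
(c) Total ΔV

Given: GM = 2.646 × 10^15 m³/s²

Convert to SI: r₁ = 327.3 Mm = 3.273e+08 m; r₂ = 2.625 Gm = 2.625e+09 m.
Transfer semi-major axis: a_t = (r₁ + r₂)/2 = (3.273e+08 + 2.625e+09)/2 = 1.47615e+09 m.
Circular speeds: v₁ = √(GM/r₁) = 2843.29 m/s, v₂ = √(GM/r₂) = 1003.99 m/s.
Transfer speeds (vis-viva v² = GM(2/r − 1/a_t)): v₁ᵗ = 3791.59 m/s, v₂ᵗ = 472.757 m/s.
(a) ΔV₁ = |v₁ᵗ − v₁| ≈ 948.3 m/s = 948.3 m/s.
(b) ΔV₂ = |v₂ − v₂ᵗ| ≈ 531.2 m/s = 531.2 m/s.
(c) ΔV_total = ΔV₁ + ΔV₂ ≈ 1480 m/s = 1.48 km/s.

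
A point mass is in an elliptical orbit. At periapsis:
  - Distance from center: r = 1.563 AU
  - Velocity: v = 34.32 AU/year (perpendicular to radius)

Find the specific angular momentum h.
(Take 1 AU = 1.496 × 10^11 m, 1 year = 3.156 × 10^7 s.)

Convert to SI: r = 1.563 AU = 2.33825e+11 m; v = 34.32 AU/year = 162683 m/s.
With v perpendicular to r, h = r · v.
h = 2.33825e+11 · 162683 m²/s ≈ 3.804e+16 m²/s.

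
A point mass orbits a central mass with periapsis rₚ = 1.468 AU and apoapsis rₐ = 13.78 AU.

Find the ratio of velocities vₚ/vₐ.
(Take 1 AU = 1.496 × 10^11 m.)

Convert to SI: rₚ = 1.468 AU = 2.19613e+11 m; rₐ = 13.78 AU = 2.06149e+12 m.
Conservation of angular momentum gives rₚvₚ = rₐvₐ, so vₚ/vₐ = rₐ/rₚ.
vₚ/vₐ = 2.06149e+12 / 2.19613e+11 ≈ 9.387.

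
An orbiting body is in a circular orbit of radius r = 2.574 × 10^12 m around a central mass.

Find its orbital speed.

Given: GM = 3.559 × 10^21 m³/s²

For a circular orbit, gravity supplies the centripetal force, so v = √(GM / r).
v = √(3.559e+21 / 2.574e+12) m/s ≈ 3.718e+04 m/s = 37.18 km/s.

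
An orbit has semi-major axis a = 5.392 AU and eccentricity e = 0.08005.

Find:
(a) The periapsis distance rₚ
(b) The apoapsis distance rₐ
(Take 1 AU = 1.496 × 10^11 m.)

Convert to SI: a = 5.392 AU = 8.06643e+11 m.
(a) rₚ = a(1 − e) = 8.06643e+11 · (1 − 0.08005) = 8.06643e+11 · 0.91995 ≈ 7.421e+11 m = 4.96 AU.
(b) rₐ = a(1 + e) = 8.06643e+11 · (1 + 0.08005) = 8.06643e+11 · 1.08005 ≈ 8.712e+11 m = 5.824 AU.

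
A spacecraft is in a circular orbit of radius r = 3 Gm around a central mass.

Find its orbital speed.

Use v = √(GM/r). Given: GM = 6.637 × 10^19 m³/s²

Convert to SI: r = 3 Gm = 3e+09 m.
For a circular orbit, gravity supplies the centripetal force, so v = √(GM / r).
v = √(6.637e+19 / 3e+09) m/s ≈ 1.487e+05 m/s = 148.7 km/s.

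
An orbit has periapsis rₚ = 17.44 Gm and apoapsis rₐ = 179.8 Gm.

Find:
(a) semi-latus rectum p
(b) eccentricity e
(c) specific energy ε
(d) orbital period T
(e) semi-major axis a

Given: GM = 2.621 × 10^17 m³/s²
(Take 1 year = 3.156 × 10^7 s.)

Convert to SI: rₚ = 17.44 Gm = 1.744e+10 m; rₐ = 179.8 Gm = 1.798e+11 m.
(a) From a = (rₚ + rₐ)/2 = 9.862e+10 m and e = (rₐ − rₚ)/(rₐ + rₚ) = 0.82316, p = a(1 − e²) = 9.862e+10 · (1 − (0.82316)²) ≈ 3.18e+10 m
(b) e = (rₐ − rₚ)/(rₐ + rₚ) = (1.798e+11 − 1.744e+10)/(1.798e+11 + 1.744e+10) ≈ 0.8232
(c) With a = (rₚ + rₐ)/2 = 9.862e+10 m, ε = −GM/(2a) = −2.621e+17/(2 · 9.862e+10) J/kg ≈ -1.329e+06 J/kg
(d) With a = (rₚ + rₐ)/2 = 9.862e+10 m, T = 2π √(a³/GM) = 2π √((9.862e+10)³/2.621e+17) s ≈ 3.801e+08 s
(e) a = (rₚ + rₐ)/2 = (1.744e+10 + 1.798e+11)/2 ≈ 9.862e+10 m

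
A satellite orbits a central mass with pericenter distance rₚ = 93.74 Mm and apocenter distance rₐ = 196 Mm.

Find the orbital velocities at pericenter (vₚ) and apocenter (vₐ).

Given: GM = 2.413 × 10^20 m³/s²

Convert to SI: rₚ = 93.74 Mm = 9.374e+07 m; rₐ = 196 Mm = 1.96e+08 m.
Use the vis-viva equation v² = GM(2/r − 1/a) with a = (rₚ + rₐ)/2 = (9.374e+07 + 1.96e+08)/2 = 1.4487e+08 m.
vₚ = √(GM · (2/rₚ − 1/a)) = √(2.413e+20 · (2/9.374e+07 − 1/1.4487e+08)) m/s ≈ 1.866e+06 m/s = 1866 km/s.
vₐ = √(GM · (2/rₐ − 1/a)) = √(2.413e+20 · (2/1.96e+08 − 1/1.4487e+08)) m/s ≈ 8.925e+05 m/s = 892.5 km/s.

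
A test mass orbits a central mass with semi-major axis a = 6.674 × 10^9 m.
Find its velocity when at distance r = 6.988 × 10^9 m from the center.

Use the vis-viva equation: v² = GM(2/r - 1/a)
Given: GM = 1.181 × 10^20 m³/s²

Vis-viva: v = √(GM · (2/r − 1/a)).
2/r − 1/a = 2/6.988e+09 − 1/6.674e+09 = 1.3637e-10 m⁻¹.
v = √(1.181e+20 · 1.3637e-10) m/s ≈ 1.269e+05 m/s = 126.9 km/s.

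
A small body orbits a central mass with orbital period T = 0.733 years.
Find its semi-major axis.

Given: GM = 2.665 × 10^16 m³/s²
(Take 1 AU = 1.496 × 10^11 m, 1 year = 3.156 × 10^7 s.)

Convert to SI: T = 0.733 years = 2.31335e+07 s.
Invert Kepler's third law: a = (GM · T² / (4π²))^(1/3).
Substituting T = 2.31335e+07 s and GM = 2.665e+16 m³/s²:
a = (2.665e+16 · (2.31335e+07)² / (4π²))^(1/3) m
a ≈ 7.122e+09 m = 0.04761 AU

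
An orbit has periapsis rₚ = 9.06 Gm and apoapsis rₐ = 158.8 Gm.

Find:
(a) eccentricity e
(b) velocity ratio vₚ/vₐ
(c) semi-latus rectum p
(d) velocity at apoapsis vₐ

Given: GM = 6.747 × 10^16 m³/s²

Convert to SI: rₚ = 9.06 Gm = 9.06e+09 m; rₐ = 158.8 Gm = 1.588e+11 m.
(a) e = (rₐ − rₚ)/(rₐ + rₚ) = (1.588e+11 − 9.06e+09)/(1.588e+11 + 9.06e+09) ≈ 0.8921
(b) Conservation of angular momentum (rₚvₚ = rₐvₐ) gives vₚ/vₐ = rₐ/rₚ = 1.588e+11/9.06e+09 ≈ 17.53
(c) From a = (rₚ + rₐ)/2 = 8.393e+10 m and e = (rₐ − rₚ)/(rₐ + rₚ) = 0.892053, p = a(1 − e²) = 8.393e+10 · (1 − (0.892053)²) ≈ 1.714e+10 m
(d) With a = (rₚ + rₐ)/2 = 8.393e+10 m, vₐ = √(GM (2/rₐ − 1/a)) = √(6.747e+16 · (2/1.588e+11 − 1/8.393e+10)) m/s ≈ 214.2 m/s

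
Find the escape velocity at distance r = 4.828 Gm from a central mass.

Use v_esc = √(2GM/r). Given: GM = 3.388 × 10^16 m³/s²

Convert to SI: r = 4.828 Gm = 4.828e+09 m.
Escape velocity comes from setting total energy to zero: ½v² − GM/r = 0 ⇒ v_esc = √(2GM / r).
v_esc = √(2 · 3.388e+16 / 4.828e+09) m/s ≈ 3746 m/s = 3.746 km/s.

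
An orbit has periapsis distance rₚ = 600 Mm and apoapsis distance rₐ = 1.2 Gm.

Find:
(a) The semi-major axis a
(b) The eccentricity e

Convert to SI: rₚ = 600 Mm = 6e+08 m; rₐ = 1.2 Gm = 1.2e+09 m.
(a) a = (rₚ + rₐ) / 2 = (6e+08 + 1.2e+09) / 2 ≈ 9e+08 m = 900 Mm.
(b) e = (rₐ − rₚ) / (rₐ + rₚ) = (1.2e+09 − 6e+08) / (1.2e+09 + 6e+08) ≈ 0.3333.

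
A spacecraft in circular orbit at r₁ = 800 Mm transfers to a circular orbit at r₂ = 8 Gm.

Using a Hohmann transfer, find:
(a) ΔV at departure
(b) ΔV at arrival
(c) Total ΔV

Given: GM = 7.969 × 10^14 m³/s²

Convert to SI: r₁ = 800 Mm = 8e+08 m; r₂ = 8 Gm = 8e+09 m.
Transfer semi-major axis: a_t = (r₁ + r₂)/2 = (8e+08 + 8e+09)/2 = 4.4e+09 m.
Circular speeds: v₁ = √(GM/r₁) = 998.061 m/s, v₂ = √(GM/r₂) = 315.614 m/s.
Transfer speeds (vis-viva v² = GM(2/r − 1/a_t)): v₁ᵗ = 1345.78 m/s, v₂ᵗ = 134.578 m/s.
(a) ΔV₁ = |v₁ᵗ − v₁| ≈ 347.7 m/s = 347.7 m/s.
(b) ΔV₂ = |v₂ − v₂ᵗ| ≈ 181 m/s = 181 m/s.
(c) ΔV_total = ΔV₁ + ΔV₂ ≈ 528.8 m/s = 528.8 m/s.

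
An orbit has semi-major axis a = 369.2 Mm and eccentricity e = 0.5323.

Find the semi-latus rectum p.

Convert to SI: a = 369.2 Mm = 3.692e+08 m.
p = a (1 − e²).
p = 3.692e+08 · (1 − (0.5323)²) = 3.692e+08 · 0.716657 ≈ 2.646e+08 m = 264.6 Mm.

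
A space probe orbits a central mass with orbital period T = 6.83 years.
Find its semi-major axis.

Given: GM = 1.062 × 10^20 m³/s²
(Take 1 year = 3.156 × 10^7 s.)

Convert to SI: T = 6.83 years = 2.15555e+08 s.
Invert Kepler's third law: a = (GM · T² / (4π²))^(1/3).
Substituting T = 2.15555e+08 s and GM = 1.062e+20 m³/s²:
a = (1.062e+20 · (2.15555e+08)² / (4π²))^(1/3) m
a ≈ 5e+11 m = 500 Gm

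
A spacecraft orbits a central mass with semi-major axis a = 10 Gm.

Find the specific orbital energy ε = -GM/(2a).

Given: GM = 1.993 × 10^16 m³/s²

Convert to SI: a = 10 Gm = 1e+10 m.
ε = −GM / (2a).
ε = −1.993e+16 / (2 · 1e+10) J/kg ≈ -9.965e+05 J/kg = -996.5 kJ/kg.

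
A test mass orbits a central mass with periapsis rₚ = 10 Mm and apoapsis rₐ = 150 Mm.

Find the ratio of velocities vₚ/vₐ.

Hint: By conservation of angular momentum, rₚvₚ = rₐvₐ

Convert to SI: rₚ = 10 Mm = 1e+07 m; rₐ = 150 Mm = 1.5e+08 m.
Conservation of angular momentum gives rₚvₚ = rₐvₐ, so vₚ/vₐ = rₐ/rₚ.
vₚ/vₐ = 1.5e+08 / 1e+07 ≈ 15.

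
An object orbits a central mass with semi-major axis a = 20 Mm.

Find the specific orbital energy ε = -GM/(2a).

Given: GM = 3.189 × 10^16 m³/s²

Convert to SI: a = 20 Mm = 2e+07 m.
ε = −GM / (2a).
ε = −3.189e+16 / (2 · 2e+07) J/kg ≈ -7.972e+08 J/kg = -797.2 MJ/kg.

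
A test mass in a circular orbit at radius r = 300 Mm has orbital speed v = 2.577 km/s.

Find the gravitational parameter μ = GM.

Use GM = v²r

Convert to SI: r = 300 Mm = 3e+08 m; v = 2.577 km/s = 2577 m/s.
For a circular orbit v² = GM/r, so GM = v² · r.
GM = (2577)² · 3e+08 m³/s² ≈ 1.992e+15 m³/s² = 1.992 × 10^15 m³/s².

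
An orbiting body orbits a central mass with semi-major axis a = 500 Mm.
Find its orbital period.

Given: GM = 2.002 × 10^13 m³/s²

Convert to SI: a = 500 Mm = 5e+08 m.
Kepler's third law: T = 2π √(a³ / GM).
Substituting a = 5e+08 m and GM = 2.002e+13 m³/s²:
T = 2π √((5e+08)³ / 2.002e+13) s
T ≈ 1.57e+07 s = 181.7 days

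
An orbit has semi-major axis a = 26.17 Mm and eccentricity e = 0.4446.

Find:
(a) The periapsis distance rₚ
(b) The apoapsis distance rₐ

Convert to SI: a = 26.17 Mm = 2.617e+07 m.
(a) rₚ = a(1 − e) = 2.617e+07 · (1 − 0.4446) = 2.617e+07 · 0.5554 ≈ 1.453e+07 m = 14.53 Mm.
(b) rₐ = a(1 + e) = 2.617e+07 · (1 + 0.4446) = 2.617e+07 · 1.4446 ≈ 3.781e+07 m = 37.81 Mm.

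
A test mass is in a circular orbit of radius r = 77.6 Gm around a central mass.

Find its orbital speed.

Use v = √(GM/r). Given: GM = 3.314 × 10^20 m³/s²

Convert to SI: r = 77.6 Gm = 7.76e+10 m.
For a circular orbit, gravity supplies the centripetal force, so v = √(GM / r).
v = √(3.314e+20 / 7.76e+10) m/s ≈ 6.535e+04 m/s = 65.35 km/s.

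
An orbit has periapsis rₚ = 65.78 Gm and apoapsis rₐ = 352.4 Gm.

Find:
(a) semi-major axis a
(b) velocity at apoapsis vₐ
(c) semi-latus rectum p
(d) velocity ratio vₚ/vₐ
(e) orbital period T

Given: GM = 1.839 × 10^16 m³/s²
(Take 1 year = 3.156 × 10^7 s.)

Convert to SI: rₚ = 65.78 Gm = 6.578e+10 m; rₐ = 352.4 Gm = 3.524e+11 m.
(a) a = (rₚ + rₐ)/2 = (6.578e+10 + 3.524e+11)/2 ≈ 2.091e+11 m
(b) With a = (rₚ + rₐ)/2 = 2.0909e+11 m, vₐ = √(GM (2/rₐ − 1/a)) = √(1.839e+16 · (2/3.524e+11 − 1/2.0909e+11)) m/s ≈ 128.1 m/s
(c) From a = (rₚ + rₐ)/2 = 2.0909e+11 m and e = (rₐ − rₚ)/(rₐ + rₚ) = 0.685399, p = a(1 − e²) = 2.0909e+11 · (1 − (0.685399)²) ≈ 1.109e+11 m
(d) Conservation of angular momentum (rₚvₚ = rₐvₐ) gives vₚ/vₐ = rₐ/rₚ = 3.524e+11/6.578e+10 ≈ 5.357
(e) With a = (rₚ + rₐ)/2 = 2.0909e+11 m, T = 2π √(a³/GM) = 2π √((2.0909e+11)³/1.839e+16) s ≈ 4.43e+09 s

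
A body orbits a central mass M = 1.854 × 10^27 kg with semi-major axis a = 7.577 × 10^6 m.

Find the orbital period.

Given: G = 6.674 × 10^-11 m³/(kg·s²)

GM = G · M = 6.674e-11 · 1.854e+27 = 1.23736e+17 m³/s².
Kepler's third law: T = 2π √(a³ / GM).
Substituting a = 7.577e+06 m and GM = 1.23736e+17 m³/s²:
T = 2π √((7.577e+06)³ / 1.23736e+17) s
T ≈ 372.5 s = 6.209 minutes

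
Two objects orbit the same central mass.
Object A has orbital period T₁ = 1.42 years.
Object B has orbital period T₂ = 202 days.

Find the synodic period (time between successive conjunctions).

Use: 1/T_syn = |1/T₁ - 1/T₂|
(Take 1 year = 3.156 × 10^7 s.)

Convert to SI: T₁ = 1.42 years = 4.48152e+07 s; T₂ = 202 days = 1.74528e+07 s.
T_syn = |T₁ · T₂ / (T₁ − T₂)|.
T_syn = |4.48152e+07 · 1.74528e+07 / (4.48152e+07 − 1.74528e+07)| s ≈ 2.858e+07 s = 330.8 days.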